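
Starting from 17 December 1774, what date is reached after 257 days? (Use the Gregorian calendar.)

Dec has 31 days: +15 → Jan 1, 1775 (242 left).
Jan has 31 days: +31 → Feb 1, 1775 (211 left).
Feb has 28 days: +28 → Mar 1, 1775 (183 left).
Mar has 31 days: +31 → Apr 1, 1775 (152 left).
Apr has 30 days: +30 → May 1, 1775 (122 left).
May has 31 days: +31 → Jun 1, 1775 (91 left).
Jun has 30 days: +30 → Jul 1, 1775 (61 left).
Jul has 31 days: +31 → Aug 1, 1775 (30 left).
+30 → Aug 31, 1775.

August 31, 1775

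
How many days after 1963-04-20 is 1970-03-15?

2521

Apr 20, 1963 → Apr 20, 1964: 366 days (Feb 29, 1964 is in that span).
Apr 20, 1964 → Apr 20, 1965: 365 days.
Apr 20, 1965 → Apr 20, 1966: 365 days.
Apr 20, 1966 → Apr 20, 1967: 365 days.
Apr 20, 1967 → Apr 20, 1968: 366 days (Feb 29, 1968 is in that span).
Apr 20, 1968 → Apr 20, 1969: 365 days.
Apr 20, 1969 → May 20, 1969: 30 days (April has 30).
May 20, 1969 → Jun 20, 1969: 31 days (May has 31).
Jun 20, 1969 → Jul 20, 1969: 30 days (June has 30).
Jul 20, 1969 → Aug 20, 1969: 31 days (July has 31).
Aug 20, 1969 → Sep 20, 1969: 31 days (August has 31).
Sep 20, 1969 → Oct 20, 1969: 30 days (September has 30).
Oct 20, 1969 → Nov 20, 1969: 31 days (October has 31).
Nov 20, 1969 → Dec 20, 1969: 30 days (November has 30).
Dec 20, 1969 → Jan 20, 1970: 31 days (December has 31).
Jan 20, 1970 → Feb 20, 1970: 31 days (January has 31).
Feb 20, 1970 → Mar 15, 1970: 23 days.
Total: 2521 days.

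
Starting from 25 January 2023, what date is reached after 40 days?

Jan has 31 days: +7 → Feb 1, 2023 (33 left).
Feb has 28 days: +28 → Mar 1, 2023 (5 left).
+5 → Mar 6, 2023.

March 6, 2023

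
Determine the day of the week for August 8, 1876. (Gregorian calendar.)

Doomsday rule: the anchor day for the 1800s is Friday. For year 76: 76÷12 = 6 r 4, and 4÷4 = 1, so 6+4+1 = 11.
Friday + 11 ≡ Tuesday — that's 1876's doomsday.
In August the doomsday date is Aug 8.
Aug 8 is the doomsday itself: Tuesday.

Tuesday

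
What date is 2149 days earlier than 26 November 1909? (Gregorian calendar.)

−365 (one year) → Nov 26, 1908 (1784 left).
−366 (one year; includes Feb 29, 1908) → Nov 26, 1907 (1418 left).
−365 (one year) → Nov 26, 1906 (1053 left).
−365 (one year) → Nov 26, 1905 (688 left).
−365 (one year) → Nov 26, 1904 (323 left).
−26 → Oct 31, 1904 (end of Oct, 31 days; 297 left).
−31 → Sep 30, 1904 (end of Sep, 30 days; 266 left).
−30 → Aug 31, 1904 (end of Aug, 31 days; 236 left).
−31 → Jul 31, 1904 (end of Jul, 31 days; 205 left).
−31 → Jun 30, 1904 (end of Jun, 30 days; 174 left).
−30 → May 31, 1904 (end of May, 31 days; 144 left).
−31 → Apr 30, 1904 (end of Apr, 30 days; 113 left).
−30 → Mar 31, 1904 (end of Mar, 31 days; 83 left).
−31 → Feb 29, 1904 (end of Feb, 29 days; 52 left).
−29 → Jan 31, 1904 (end of Jan, 31 days; 23 left).
−23 → Jan 8, 1904.

January 8, 1904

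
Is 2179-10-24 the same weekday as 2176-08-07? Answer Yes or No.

From Aug 7, 2176 to Oct 24, 2179 is 1173 days.
1173 mod 7 = 4, so they are different weekdays.
(Aug 7, 2176 is a Wednesday; Oct 24, 2179 is a Sunday.)

No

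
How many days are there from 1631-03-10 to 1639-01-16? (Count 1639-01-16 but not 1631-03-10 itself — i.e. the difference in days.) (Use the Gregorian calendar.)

Mar 10, 1631 → Mar 10, 1632: 366 days (Feb 29, 1632 is in that span).
Mar 10, 1632 → Mar 10, 1633: 365 days.
Mar 10, 1633 → Mar 10, 1634: 365 days.
Mar 10, 1634 → Mar 10, 1635: 365 days.
Mar 10, 1635 → Mar 10, 1636: 366 days (Feb 29, 1636 is in that span).
Mar 10, 1636 → Mar 10, 1637: 365 days.
Mar 10, 1637 → Mar 10, 1638: 365 days.
Mar 10, 1638 → Apr 10, 1638: 31 days (March has 31).
Apr 10, 1638 → May 10, 1638: 30 days (April has 30).
May 10, 1638 → Jun 10, 1638: 31 days (May has 31).
Jun 10, 1638 → Jul 10, 1638: 30 days (June has 30).
Jul 10, 1638 → Aug 10, 1638: 31 days (July has 31).
Aug 10, 1638 → Sep 10, 1638: 31 days (August has 31).
Sep 10, 1638 → Oct 10, 1638: 30 days (September has 30).
Oct 10, 1638 → Nov 10, 1638: 31 days (October has 31).
Nov 10, 1638 → Dec 10, 1638: 30 days (November has 30).
Dec 10, 1638 → Jan 10, 1639: 31 days (December has 31).
Jan 10, 1639 → Jan 16, 1639: 6 days.
Total: 2869 days.

2869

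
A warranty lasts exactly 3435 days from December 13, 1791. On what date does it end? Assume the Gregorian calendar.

May 10, 1801

+366 (one year; includes Feb 29, 1792) → Dec 13, 1792 (3069 left).
+365 (one year) → Dec 13, 1793 (2704 left).
+365 (one year) → Dec 13, 1794 (2339 left).
+365 (one year) → Dec 13, 1795 (1974 left).
+366 (one year; includes Feb 29, 1796) → Dec 13, 1796 (1608 left).
+365 (one year) → Dec 13, 1797 (1243 left).
+365 (one year) → Dec 13, 1798 (878 left).
+365 (one year) → Dec 13, 1799 (513 left).
+365 (one year) → Dec 13, 1800 (148 left).
Dec has 31 days: +19 → Jan 1, 1801 (129 left).
Jan has 31 days: +31 → Feb 1, 1801 (98 left).
Feb has 28 days: +28 → Mar 1, 1801 (70 left).
Mar has 31 days: +31 → Apr 1, 1801 (39 left).
Apr has 30 days: +30 → May 1, 1801 (9 left).
+9 → May 10, 1801.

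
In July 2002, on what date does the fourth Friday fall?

July 1, 2002 is a Monday.
The first Friday is therefore July 5 (4 days later).
The fourth Friday is 5 + 3×7 = July 26.

July 26, 2002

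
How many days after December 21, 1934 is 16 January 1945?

3679

Dec 21, 1934 → Dec 21, 1935: 365 days.
Dec 21, 1935 → Dec 21, 1936: 366 days (Feb 29, 1936 is in that span).
Dec 21, 1936 → Dec 21, 1937: 365 days.
Dec 21, 1937 → Dec 21, 1938: 365 days.
Dec 21, 1938 → Dec 21, 1939: 365 days.
Dec 21, 1939 → Dec 21, 1940: 366 days (Feb 29, 1940 is in that span).
Dec 21, 1940 → Dec 21, 1941: 365 days.
Dec 21, 1941 → Dec 21, 1942: 365 days.
Dec 21, 1942 → Dec 21, 1943: 365 days.
Dec 21, 1943 → Jan 21, 1944: 31 days (December has 31).
Jan 21, 1944 → Feb 21, 1944: 31 days (January has 31).
Feb 21, 1944 → Mar 21, 1944: 29 days (February has 29).
Mar 21, 1944 → Apr 21, 1944: 31 days (March has 31).
Apr 21, 1944 → May 21, 1944: 30 days (April has 30).
May 21, 1944 → Jun 21, 1944: 31 days (May has 31).
Jun 21, 1944 → Jul 21, 1944: 30 days (June has 30).
Jul 21, 1944 → Aug 21, 1944: 31 days (July has 31).
Aug 21, 1944 → Sep 21, 1944: 31 days (August has 31).
Sep 21, 1944 → Oct 21, 1944: 30 days (September has 30).
Oct 21, 1944 → Nov 21, 1944: 31 days (October has 31).
Nov 21, 1944 → Dec 21, 1944: 30 days (November has 30).
Dec 21, 1944 → Jan 16, 1945: 26 days.
Total: 3679 days.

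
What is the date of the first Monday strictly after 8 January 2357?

Jan 8, 2357 is a Tuesday.
From Tuesday to the next Monday is 6 days.
Jan 8, 2357 + 6 = Jan 14, 2357.

January 14, 2357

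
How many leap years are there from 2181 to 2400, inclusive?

53

Multiples of 4 in [2181,2400]: 55.
Of those, multiples of 100: 3 (not leap unless ÷400).
Multiples of 400: 1.
Leap years = 55 − 3 + 1 = 53.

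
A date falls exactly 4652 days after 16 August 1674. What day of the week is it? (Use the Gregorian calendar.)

First find the weekday of Aug 16, 1674. Doomsday rule: the anchor day for the 1600s is Tuesday. For year 74: 74÷12 = 6 r 2, and 2÷4 = 0, so 6+2+0 = 8.
Tuesday + 8 ≡ Wednesday — that's 1674's doomsday.
In August the doomsday date is Aug 8.
Aug 16 is 8 days after Aug 8; 8 mod 7 = 1, so Wednesday + 1 = Thursday.
4652 mod 7 = 4, so 4652 days after a Thursday is Thursday + 4 = Monday.

Monday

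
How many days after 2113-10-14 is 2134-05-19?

7522

Oct 14, 2113 → Oct 14, 2114: 365 days.
Oct 14, 2114 → Oct 14, 2115: 365 days.
Oct 14, 2115 → Oct 14, 2116: 366 days (Feb 29, 2116 is in that span).
Oct 14, 2116 → Oct 14, 2117: 365 days.
Oct 14, 2117 → Oct 14, 2118: 365 days.
Oct 14, 2118 → Oct 14, 2119: 365 days.
Oct 14, 2119 → Oct 14, 2120: 366 days (Feb 29, 2120 is in that span).
Oct 14, 2120 → Oct 14, 2121: 365 days.
Oct 14, 2121 → Oct 14, 2122: 365 days.
Oct 14, 2122 → Oct 14, 2123: 365 days.
Oct 14, 2123 → Oct 14, 2124: 366 days (Feb 29, 2124 is in that span).
Oct 14, 2124 → Oct 14, 2125: 365 days.
Oct 14, 2125 → Oct 14, 2126: 365 days.
Oct 14, 2126 → Oct 14, 2127: 365 days.
Oct 14, 2127 → Oct 14, 2128: 366 days (Feb 29, 2128 is in that span).
Oct 14, 2128 → Oct 14, 2129: 365 days.
Oct 14, 2129 → Oct 14, 2130: 365 days.
Oct 14, 2130 → Oct 14, 2131: 365 days.
Oct 14, 2131 → Oct 14, 2132: 366 days (Feb 29, 2132 is in that span).
Oct 14, 2132 → Oct 14, 2133: 365 days.
Oct 14, 2133 → Nov 14, 2133: 31 days (October has 31).
Nov 14, 2133 → Dec 14, 2133: 30 days (November has 30).
Dec 14, 2133 → Jan 14, 2134: 31 days (December has 31).
Jan 14, 2134 → Feb 14, 2134: 31 days (January has 31).
Feb 14, 2134 → Mar 14, 2134: 28 days (February has 28).
Mar 14, 2134 → Apr 14, 2134: 31 days (March has 31).
Apr 14, 2134 → May 14, 2134: 30 days (April has 30).
May 14, 2134 → May 19, 2134: 5 days.
Total: 7522 days.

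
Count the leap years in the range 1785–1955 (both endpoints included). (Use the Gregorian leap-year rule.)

Multiples of 4 in [1785,1955]: 42.
Of those, multiples of 100: 2 (not leap unless ÷400).
Multiples of 400: 0.
Leap years = 42 − 2 + 0 = 40.

40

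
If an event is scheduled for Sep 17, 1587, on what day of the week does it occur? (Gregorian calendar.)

Thursday

Doomsday rule: the anchor day for the 1500s is Wednesday. For year 87: 87÷12 = 7 r 3, and 3÷4 = 0, so 7+3+0 = 10.
Wednesday + 10 ≡ Saturday — that's 1587's doomsday.
In September the doomsday date is Sep 5.
Sep 17 is 12 days after Sep 5; 12 mod 7 = 5, so Saturday + 5 = Thursday.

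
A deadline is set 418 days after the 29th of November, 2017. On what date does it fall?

+365 (one year) → Nov 29, 2018 (53 left).
Nov has 30 days: +2 → Dec 1, 2018 (51 left).
Dec has 31 days: +31 → Jan 1, 2019 (20 left).
+20 → Jan 21, 2019.

January 21, 2019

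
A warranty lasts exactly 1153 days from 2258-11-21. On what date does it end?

January 17, 2262

+365 (one year) → Nov 21, 2259 (788 left).
+366 (one year; includes Feb 29, 2260) → Nov 21, 2260 (422 left).
+365 (one year) → Nov 21, 2261 (57 left).
Nov has 30 days: +10 → Dec 1, 2261 (47 left).
Dec has 31 days: +31 → Jan 1, 2262 (16 left).
+16 → Jan 17, 2262.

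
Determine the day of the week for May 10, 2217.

Saturday

Doomsday rule: the anchor day for the 2200s is Friday. For year 17: 17÷12 = 1 r 5, and 5÷4 = 1, so 1+5+1 = 7.
Friday + 7 ≡ Friday — that's 2217's doomsday.
In May the doomsday date is May 9.
May 10 is 1 day after May 9; 1 mod 7 = 1, so Friday + 1 = Saturday.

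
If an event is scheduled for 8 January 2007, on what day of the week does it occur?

Doomsday rule: the anchor day for the 2000s is Tuesday. For year 07: 7÷12 = 0 r 7, and 7÷4 = 1, so 0+7+1 = 8.
Tuesday + 8 ≡ Wednesday — that's 2007's doomsday.
In January the doomsday date is Jan 3 (2007 is not a leap year).
Jan 8 is 5 days after Jan 3; 5 mod 7 = 5, so Wednesday + 5 = Monday.

Monday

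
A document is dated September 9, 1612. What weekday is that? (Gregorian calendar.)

Sunday

Doomsday rule: the anchor day for the 1600s is Tuesday. For year 12: 12÷12 = 1 r 0, and 0÷4 = 0, so 1+0+0 = 1.
Tuesday + 1 ≡ Wednesday — that's 1612's doomsday.
In September the doomsday date is Sep 5.
Sep 9 is 4 days after Sep 5; 4 mod 7 = 4, so Wednesday + 4 = Sunday.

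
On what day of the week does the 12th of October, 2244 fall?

Doomsday rule: the anchor day for the 2200s is Friday. For year 44: 44÷12 = 3 r 8, and 8÷4 = 2, so 3+8+2 = 13.
Friday + 13 ≡ Thursday — that's 2244's doomsday.
In October the doomsday date is Oct 10.
Oct 12 is 2 days after Oct 10; 2 mod 7 = 2, so Thursday + 2 = Saturday.

Saturday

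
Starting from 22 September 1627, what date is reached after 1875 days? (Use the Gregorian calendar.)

November 9, 1632

+366 (one year; includes Feb 29, 1628) → Sep 22, 1628 (1509 left).
+365 (one year) → Sep 22, 1629 (1144 left).
+365 (one year) → Sep 22, 1630 (779 left).
+365 (one year) → Sep 22, 1631 (414 left).
+366 (one year; includes Feb 29, 1632) → Sep 22, 1632 (48 left).
Sep has 30 days: +9 → Oct 1, 1632 (39 left).
Oct has 31 days: +31 → Nov 1, 1632 (8 left).
+8 → Nov 9, 1632.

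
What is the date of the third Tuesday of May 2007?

May 15, 2007

May 1, 2007 is a Tuesday.
The first Tuesday is therefore May 1 (same day).
The third Tuesday is 1 + 2×7 = May 15.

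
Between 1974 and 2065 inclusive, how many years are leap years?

23

Multiples of 4 in [1974,2065]: 23.
Of those, multiples of 100: 1 (not leap unless ÷400).
Multiples of 400: 1.
Leap years = 23 − 1 + 1 = 23.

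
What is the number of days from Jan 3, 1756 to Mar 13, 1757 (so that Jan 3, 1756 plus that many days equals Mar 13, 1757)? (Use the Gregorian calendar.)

Jan 3, 1756 → Jan 3, 1757: 366 days (Feb 29, 1756 is in that span).
Jan 3, 1757 → Feb 3, 1757: 31 days (January has 31).
Feb 3, 1757 → Mar 3, 1757: 28 days (February has 28).
Mar 3, 1757 → Mar 13, 1757: 10 days.
Total: 435 days.

435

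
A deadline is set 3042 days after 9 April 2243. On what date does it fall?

+366 (one year; includes Feb 29, 2244) → Apr 9, 2244 (2676 left).
+365 (one year) → Apr 9, 2245 (2311 left).
+365 (one year) → Apr 9, 2246 (1946 left).
+365 (one year) → Apr 9, 2247 (1581 left).
+366 (one year; includes Feb 29, 2248) → Apr 9, 2248 (1215 left).
+365 (one year) → Apr 9, 2249 (850 left).
+365 (one year) → Apr 9, 2250 (485 left).
+365 (one year) → Apr 9, 2251 (120 left).
Apr has 30 days: +22 → May 1, 2251 (98 left).
May has 31 days: +31 → Jun 1, 2251 (67 left).
Jun has 30 days: +30 → Jul 1, 2251 (37 left).
Jul has 31 days: +31 → Aug 1, 2251 (6 left).
+6 → Aug 7, 2251.

August 7, 2251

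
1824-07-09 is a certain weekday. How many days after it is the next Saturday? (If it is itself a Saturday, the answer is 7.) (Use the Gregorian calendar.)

Jul 9, 1824 is a Friday.
From Friday to the next Saturday is 1 day.

1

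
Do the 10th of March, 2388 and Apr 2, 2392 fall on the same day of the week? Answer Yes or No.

Yes

From Mar 10, 2388 to Apr 2, 2392 is 1484 days.
1484 mod 7 = 0, so they are the same weekday.
(Mar 10, 2388 is a Thursday; Apr 2, 2392 is a Thursday.)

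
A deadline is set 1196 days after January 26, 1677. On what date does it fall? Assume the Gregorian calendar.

+365 (one year) → Jan 26, 1678 (831 left).
+365 (one year) → Jan 26, 1679 (466 left).
+365 (one year) → Jan 26, 1680 (101 left).
Jan has 31 days: +6 → Feb 1, 1680 (95 left).
Feb has 29 days: +29 → Mar 1, 1680 (66 left).
Mar has 31 days: +31 → Apr 1, 1680 (35 left).
Apr has 30 days: +30 → May 1, 1680 (5 left).
+5 → May 6, 1680.

May 6, 1680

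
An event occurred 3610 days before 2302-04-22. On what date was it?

June 2, 2292

−365 (one year) → Apr 22, 2301 (3245 left).
−365 (one year) → Apr 22, 2300 (2880 left).
−365 (one year) → Apr 22, 2299 (2515 left).
−365 (one year) → Apr 22, 2298 (2150 left).
−365 (one year) → Apr 22, 2297 (1785 left).
−365 (one year) → Apr 22, 2296 (1420 left).
−366 (one year; includes Feb 29, 2296) → Apr 22, 2295 (1054 left).
−365 (one year) → Apr 22, 2294 (689 left).
−365 (one year) → Apr 22, 2293 (324 left).
−22 → Mar 31, 2293 (end of Mar, 31 days; 302 left).
−31 → Feb 28, 2293 (end of Feb, 28 days; 271 left).
−28 → Jan 31, 2293 (end of Jan, 31 days; 243 left).
−31 → Dec 31, 2292 (end of Dec, 31 days; 212 left).
−31 → Nov 30, 2292 (end of Nov, 30 days; 181 left).
−30 → Oct 31, 2292 (end of Oct, 31 days; 151 left).
−31 → Sep 30, 2292 (end of Sep, 30 days; 120 left).
−30 → Aug 31, 2292 (end of Aug, 31 days; 90 left).
−31 → Jul 31, 2292 (end of Jul, 31 days; 59 left).
−31 → Jun 30, 2292 (end of Jun, 30 days; 28 left).
−28 → Jun 2, 2292.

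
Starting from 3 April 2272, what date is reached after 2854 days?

+365 (one year) → Apr 3, 2273 (2489 left).
+365 (one year) → Apr 3, 2274 (2124 left).
+365 (one year) → Apr 3, 2275 (1759 left).
+366 (one year; includes Feb 29, 2276) → Apr 3, 2276 (1393 left).
+365 (one year) → Apr 3, 2277 (1028 left).
+365 (one year) → Apr 3, 2278 (663 left).
+365 (one year) → Apr 3, 2279 (298 left).
Apr has 30 days: +28 → May 1, 2279 (270 left).
May has 31 days: +31 → Jun 1, 2279 (239 left).
Jun has 30 days: +30 → Jul 1, 2279 (209 left).
Jul has 31 days: +31 → Aug 1, 2279 (178 left).
Aug has 31 days: +31 → Sep 1, 2279 (147 left).
Sep has 30 days: +30 → Oct 1, 2279 (117 left).
Oct has 31 days: +31 → Nov 1, 2279 (86 left).
Nov has 30 days: +30 → Dec 1, 2279 (56 left).
Dec has 31 days: +31 → Jan 1, 2280 (25 left).
+25 → Jan 26, 2280.

January 26, 2280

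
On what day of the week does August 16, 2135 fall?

Tuesday

Doomsday rule: the anchor day for the 2100s is Sunday. For year 35: 35÷12 = 2 r 11, and 11÷4 = 2, so 2+11+2 = 15.
Sunday + 15 ≡ Monday — that's 2135's doomsday.
In August the doomsday date is Aug 8.
Aug 16 is 8 days after Aug 8; 8 mod 7 = 1, so Monday + 1 = Tuesday.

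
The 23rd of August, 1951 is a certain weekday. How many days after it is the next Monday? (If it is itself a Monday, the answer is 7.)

Aug 23, 1951 is a Thursday.
From Thursday to the next Monday is 4 days.

4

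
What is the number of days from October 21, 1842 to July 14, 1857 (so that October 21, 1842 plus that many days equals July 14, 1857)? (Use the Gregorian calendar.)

Oct 21, 1842 → Oct 21, 1843: 365 days.
Oct 21, 1843 → Oct 21, 1844: 366 days (Feb 29, 1844 is in that span).
Oct 21, 1844 → Oct 21, 1845: 365 days.
Oct 21, 1845 → Oct 21, 1846: 365 days.
Oct 21, 1846 → Oct 21, 1847: 365 days.
Oct 21, 1847 → Oct 21, 1848: 366 days (Feb 29, 1848 is in that span).
Oct 21, 1848 → Oct 21, 1849: 365 days.
Oct 21, 1849 → Oct 21, 1850: 365 days.
Oct 21, 1850 → Oct 21, 1851: 365 days.
Oct 21, 1851 → Oct 21, 1852: 366 days (Feb 29, 1852 is in that span).
Oct 21, 1852 → Oct 21, 1853: 365 days.
Oct 21, 1853 → Oct 21, 1854: 365 days.
Oct 21, 1854 → Oct 21, 1855: 365 days.
Oct 21, 1855 → Oct 21, 1856: 366 days (Feb 29, 1856 is in that span).
Oct 21, 1856 → Nov 21, 1856: 31 days (October has 31).
Nov 21, 1856 → Dec 21, 1856: 30 days (November has 30).
Dec 21, 1856 → Jan 21, 1857: 31 days (December has 31).
Jan 21, 1857 → Feb 21, 1857: 31 days (January has 31).
Feb 21, 1857 → Mar 21, 1857: 28 days (February has 28).
Mar 21, 1857 → Apr 21, 1857: 31 days (March has 31).
Apr 21, 1857 → May 21, 1857: 30 days (April has 30).
May 21, 1857 → Jun 21, 1857: 31 days (May has 31).
Jun 21, 1857 → Jul 14, 1857: 23 days.
Total: 5380 days.

5380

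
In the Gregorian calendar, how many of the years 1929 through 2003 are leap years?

18

Multiples of 4 in [1929,2003]: 18.
Of those, multiples of 100: 1 (not leap unless ÷400).
Multiples of 400: 1.
Leap years = 18 − 1 + 1 = 18.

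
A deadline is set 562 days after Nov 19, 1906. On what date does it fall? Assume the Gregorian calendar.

June 3, 1908

+365 (one year) → Nov 19, 1907 (197 left).
Nov has 30 days: +12 → Dec 1, 1907 (185 left).
Dec has 31 days: +31 → Jan 1, 1908 (154 left).
Jan has 31 days: +31 → Feb 1, 1908 (123 left).
Feb has 29 days: +29 → Mar 1, 1908 (94 left).
Mar has 31 days: +31 → Apr 1, 1908 (63 left).
Apr has 30 days: +30 → May 1, 1908 (33 left).
May has 31 days: +31 → Jun 1, 1908 (2 left).
+2 → Jun 3, 1908.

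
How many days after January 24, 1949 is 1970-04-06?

Jan 24, 1949 → Jan 24, 1950: 365 days.
Jan 24, 1950 → Jan 24, 1951: 365 days.
Jan 24, 1951 → Jan 24, 1952: 365 days.
Jan 24, 1952 → Jan 24, 1953: 366 days (Feb 29, 1952 is in that span).
Jan 24, 1953 → Jan 24, 1954: 365 days.
Jan 24, 1954 → Jan 24, 1955: 365 days.
Jan 24, 1955 → Jan 24, 1956: 365 days.
Jan 24, 1956 → Jan 24, 1957: 366 days (Feb 29, 1956 is in that span).
Jan 24, 1957 → Jan 24, 1958: 365 days.
Jan 24, 1958 → Jan 24, 1959: 365 days.
Jan 24, 1959 → Jan 24, 1960: 365 days.
Jan 24, 1960 → Jan 24, 1961: 366 days (Feb 29, 1960 is in that span).
Jan 24, 1961 → Jan 24, 1962: 365 days.
Jan 24, 1962 → Jan 24, 1963: 365 days.
Jan 24, 1963 → Jan 24, 1964: 365 days.
Jan 24, 1964 → Jan 24, 1965: 366 days (Feb 29, 1964 is in that span).
Jan 24, 1965 → Jan 24, 1966: 365 days.
Jan 24, 1966 → Jan 24, 1967: 365 days.
Jan 24, 1967 → Jan 24, 1968: 365 days.
Jan 24, 1968 → Jan 24, 1969: 366 days (Feb 29, 1968 is in that span).
Jan 24, 1969 → Jan 24, 1970: 365 days.
Jan 24, 1970 → Feb 24, 1970: 31 days (January has 31).
Feb 24, 1970 → Mar 24, 1970: 28 days (February has 28).
Mar 24, 1970 → Apr 6, 1970: 13 days.
Total: 7742 days.

7742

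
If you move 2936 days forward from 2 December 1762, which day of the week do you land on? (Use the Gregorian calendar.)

Sunday

First find the weekday of Dec 2, 1762. Doomsday rule: the anchor day for the 1700s is Sunday. For year 62: 62÷12 = 5 r 2, and 2÷4 = 0, so 5+2+0 = 7.
Sunday + 7 ≡ Sunday — that's 1762's doomsday.
In December the doomsday date is Dec 12.
Dec 2 is 10 days before Dec 12; 10 mod 7 = 3, so Sunday − 3 = Thursday.
2936 mod 7 = 3, so 2936 days after a Thursday is Thursday + 3 = Sunday.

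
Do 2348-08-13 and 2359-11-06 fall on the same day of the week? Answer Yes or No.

From Aug 13, 2348 to Nov 6, 2359 is 4102 days.
4102 mod 7 = 0, so they are the same weekday.
(Aug 13, 2348 is a Friday; Nov 6, 2359 is a Friday.)

Yes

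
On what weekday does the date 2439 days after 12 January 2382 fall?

First find the weekday of Jan 12, 2382. Doomsday rule: the anchor day for the 2300s is Wednesday. For year 82: 82÷12 = 6 r 10, and 10÷4 = 2, so 6+10+2 = 18.
Wednesday + 18 ≡ Sunday — that's 2382's doomsday.
In January the doomsday date is Jan 3 (2382 is not a leap year).
Jan 12 is 9 days after Jan 3; 9 mod 7 = 2, so Sunday + 2 = Tuesday.
2439 mod 7 = 3, so 2439 days after a Tuesday is Tuesday + 3 = Friday.

Friday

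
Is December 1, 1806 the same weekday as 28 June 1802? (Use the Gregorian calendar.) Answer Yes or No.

From Jun 28, 1802 to Dec 1, 1806 is 1617 days.
1617 mod 7 = 0, so they are the same weekday.
(Jun 28, 1802 is a Monday; Dec 1, 1806 is a Monday.)

Yes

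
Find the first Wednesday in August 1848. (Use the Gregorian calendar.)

August 1, 1848 is a Tuesday.
The first Wednesday is therefore August 2 (1 days later).

August 2, 1848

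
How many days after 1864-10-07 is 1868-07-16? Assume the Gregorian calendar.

Oct 7, 1864 → Oct 7, 1865: 365 days.
Oct 7, 1865 → Oct 7, 1866: 365 days.
Oct 7, 1866 → Oct 7, 1867: 365 days.
Oct 7, 1867 → Nov 7, 1867: 31 days (October has 31).
Nov 7, 1867 → Dec 7, 1867: 30 days (November has 30).
Dec 7, 1867 → Jan 7, 1868: 31 days (December has 31).
Jan 7, 1868 → Feb 7, 1868: 31 days (January has 31).
Feb 7, 1868 → Mar 7, 1868: 29 days (February has 29).
Mar 7, 1868 → Apr 7, 1868: 31 days (March has 31).
Apr 7, 1868 → May 7, 1868: 30 days (April has 30).
May 7, 1868 → Jun 7, 1868: 31 days (May has 31).
Jun 7, 1868 → Jul 7, 1868: 30 days (June has 30).
Jul 7, 1868 → Jul 16, 1868: 9 days.
Total: 1378 days.

1378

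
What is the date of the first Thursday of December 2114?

December 6, 2114

December 1, 2114 is a Saturday.
The first Thursday is therefore December 6 (5 days later).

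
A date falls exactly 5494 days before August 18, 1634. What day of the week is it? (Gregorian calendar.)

Saturday

First find the weekday of Aug 18, 1634. Doomsday rule: the anchor day for the 1600s is Tuesday. For year 34: 34÷12 = 2 r 10, and 10÷4 = 2, so 2+10+2 = 14.
Tuesday + 14 ≡ Tuesday — that's 1634's doomsday.
In August the doomsday date is Aug 8.
Aug 18 is 10 days after Aug 8; 10 mod 7 = 3, so Tuesday + 3 = Friday.
5494 mod 7 = 6, so 5494 days before a Friday is Friday − 6 = Saturday.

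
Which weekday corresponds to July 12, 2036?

Saturday

January 1, 2036 is a Tuesday.
Jan 1, 2036 → Feb 1, 2036: 31 days (January has 31).
Feb 1, 2036 → Mar 1, 2036: 29 days (February has 29).
Mar 1, 2036 → Apr 1, 2036: 31 days (March has 31).
Apr 1, 2036 → May 1, 2036: 30 days (April has 30).
May 1, 2036 → Jun 1, 2036: 31 days (May has 31).
Jun 1, 2036 → Jul 1, 2036: 30 days (June has 30).
Jul 1, 2036 → Jul 12, 2036: 11 days.
Total: 193 days.
193 mod 7 = 4, so Tuesday + 4 = Saturday.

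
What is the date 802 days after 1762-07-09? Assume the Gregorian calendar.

+365 (one year) → Jul 9, 1763 (437 left).
+366 (one year; includes Feb 29, 1764) → Jul 9, 1764 (71 left).
Jul has 31 days: +23 → Aug 1, 1764 (48 left).
Aug has 31 days: +31 → Sep 1, 1764 (17 left).
+17 → Sep 18, 1764.

September 18, 1764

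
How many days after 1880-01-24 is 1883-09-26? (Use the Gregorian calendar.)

Jan 24, 1880 → Jan 24, 1881: 366 days (Feb 29, 1880 is in that span).
Jan 24, 1881 → Jan 24, 1882: 365 days.
Jan 24, 1882 → Jan 24, 1883: 365 days.
Jan 24, 1883 → Feb 24, 1883: 31 days (January has 31).
Feb 24, 1883 → Mar 24, 1883: 28 days (February has 28).
Mar 24, 1883 → Apr 24, 1883: 31 days (March has 31).
Apr 24, 1883 → May 24, 1883: 30 days (April has 30).
May 24, 1883 → Jun 24, 1883: 31 days (May has 31).
Jun 24, 1883 → Jul 24, 1883: 30 days (June has 30).
Jul 24, 1883 → Aug 24, 1883: 31 days (July has 31).
Aug 24, 1883 → Sep 24, 1883: 31 days (August has 31).
Sep 24, 1883 → Sep 26, 1883: 2 days.
Total: 1341 days.

1341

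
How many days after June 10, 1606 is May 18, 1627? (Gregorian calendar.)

Jun 10, 1606 → Jun 10, 1607: 365 days.
Jun 10, 1607 → Jun 10, 1608: 366 days (Feb 29, 1608 is in that span).
Jun 10, 1608 → Jun 10, 1609: 365 days.
Jun 10, 1609 → Jun 10, 1610: 365 days.
Jun 10, 1610 → Jun 10, 1611: 365 days.
Jun 10, 1611 → Jun 10, 1612: 366 days (Feb 29, 1612 is in that span).
Jun 10, 1612 → Jun 10, 1613: 365 days.
Jun 10, 1613 → Jun 10, 1614: 365 days.
Jun 10, 1614 → Jun 10, 1615: 365 days.
Jun 10, 1615 → Jun 10, 1616: 366 days (Feb 29, 1616 is in that span).
Jun 10, 1616 → Jun 10, 1617: 365 days.
Jun 10, 1617 → Jun 10, 1618: 365 days.
Jun 10, 1618 → Jun 10, 1619: 365 days.
Jun 10, 1619 → Jun 10, 1620: 366 days (Feb 29, 1620 is in that span).
Jun 10, 1620 → Jun 10, 1621: 365 days.
Jun 10, 1621 → Jun 10, 1622: 365 days.
Jun 10, 1622 → Jun 10, 1623: 365 days.
Jun 10, 1623 → Jun 10, 1624: 366 days (Feb 29, 1624 is in that span).
Jun 10, 1624 → Jun 10, 1625: 365 days.
Jun 10, 1625 → Jun 10, 1626: 365 days.
Jun 10, 1626 → Jul 10, 1626: 30 days (June has 30).
Jul 10, 1626 → Aug 10, 1626: 31 days (July has 31).
Aug 10, 1626 → Sep 10, 1626: 31 days (August has 31).
Sep 10, 1626 → Oct 10, 1626: 30 days (September has 30).
Oct 10, 1626 → Nov 10, 1626: 31 days (October has 31).
Nov 10, 1626 → Dec 10, 1626: 30 days (November has 30).
Dec 10, 1626 → Jan 10, 1627: 31 days (December has 31).
Jan 10, 1627 → Feb 10, 1627: 31 days (January has 31).
Feb 10, 1627 → Mar 10, 1627: 28 days (February has 28).
Mar 10, 1627 → Apr 10, 1627: 31 days (March has 31).
Apr 10, 1627 → May 10, 1627: 30 days (April has 30).
May 10, 1627 → May 18, 1627: 8 days.
Total: 7647 days.

7647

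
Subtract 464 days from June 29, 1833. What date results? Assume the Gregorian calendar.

−365 (one year) → Jun 29, 1832 (99 left).
−29 → May 31, 1832 (end of May, 31 days; 70 left).
−31 → Apr 30, 1832 (end of Apr, 30 days; 39 left).
−30 → Mar 31, 1832 (end of Mar, 31 days; 9 left).
−9 → Mar 22, 1832.

March 22, 1832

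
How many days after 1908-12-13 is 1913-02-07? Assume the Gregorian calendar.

Dec 13, 1908 → Dec 13, 1909: 365 days.
Dec 13, 1909 → Dec 13, 1910: 365 days.
Dec 13, 1910 → Dec 13, 1911: 365 days.
Dec 13, 1911 → Dec 13, 1912: 366 days (Feb 29, 1912 is in that span).
Dec 13, 1912 → Jan 13, 1913: 31 days (December has 31).
Jan 13, 1913 → Feb 7, 1913: 25 days.
Total: 1517 days.

1517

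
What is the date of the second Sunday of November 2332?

November 1, 2332 is a Tuesday.
The first Sunday is therefore November 6 (5 days later).
The second Sunday is 6 + 1×7 = November 13.

November 13, 2332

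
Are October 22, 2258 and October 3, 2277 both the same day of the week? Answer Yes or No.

From Oct 22, 2258 to Oct 3, 2277 is 6921 days.
6921 mod 7 = 5, so they are different weekdays.
(Oct 22, 2258 is a Friday; Oct 3, 2277 is a Wednesday.)

No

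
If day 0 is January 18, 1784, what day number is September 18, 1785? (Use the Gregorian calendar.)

Jan 18, 1784 → Jan 18, 1785: 366 days (Feb 29, 1784 is in that span).
Jan 18, 1785 → Feb 18, 1785: 31 days (January has 31).
Feb 18, 1785 → Mar 18, 1785: 28 days (February has 28).
Mar 18, 1785 → Apr 18, 1785: 31 days (March has 31).
Apr 18, 1785 → May 18, 1785: 30 days (April has 30).
May 18, 1785 → Jun 18, 1785: 31 days (May has 31).
Jun 18, 1785 → Jul 18, 1785: 30 days (June has 30).
Jul 18, 1785 → Aug 18, 1785: 31 days (July has 31).
Aug 18, 1785 → Sep 18, 1785: 31 days.
Total: 609 days.

609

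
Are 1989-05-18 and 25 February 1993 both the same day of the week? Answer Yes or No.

From May 18, 1989 to Feb 25, 1993 is 1379 days.
1379 mod 7 = 0, so they are the same weekday.
(May 18, 1989 is a Thursday; Feb 25, 1993 is a Thursday.)

Yes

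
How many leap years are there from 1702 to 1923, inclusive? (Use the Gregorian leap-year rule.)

53

Multiples of 4 in [1702,1923]: 55.
Of those, multiples of 100: 2 (not leap unless ÷400).
Multiples of 400: 0.
Leap years = 55 − 2 + 0 = 53.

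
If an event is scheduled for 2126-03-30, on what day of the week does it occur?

Doomsday rule: the anchor day for the 2100s is Sunday. For year 26: 26÷12 = 2 r 2, and 2÷4 = 0, so 2+2+0 = 4.
Sunday + 4 ≡ Thursday — that's 2126's doomsday.
In March the doomsday date is Mar 14.
Mar 30 is 16 days after Mar 14; 16 mod 7 = 2, so Thursday + 2 = Saturday.

Saturday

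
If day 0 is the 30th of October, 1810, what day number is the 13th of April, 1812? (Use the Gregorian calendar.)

Oct 30, 1810 → Oct 30, 1811: 365 days.
Oct 30, 1811 → Nov 30, 1811: 31 days (October has 31).
Nov 30, 1811 → Dec 30, 1811: 30 days (November has 30).
Dec 30, 1811 → Jan 30, 1812: 31 days (December has 31).
Jan 30, 1812 → Feb 29, 1812: 30 days (January has 31).
Feb 29, 1812 → Mar 29, 1812: 29 days (February has 29).
Mar 29, 1812 → Apr 13, 1812: 15 days.
Total: 531 days.

531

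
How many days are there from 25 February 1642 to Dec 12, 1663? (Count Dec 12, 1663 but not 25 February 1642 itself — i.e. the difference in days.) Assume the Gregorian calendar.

Feb 25, 1642 → Feb 25, 1643: 365 days.
Feb 25, 1643 → Feb 25, 1644: 365 days.
Feb 25, 1644 → Feb 25, 1645: 366 days (Feb 29, 1644 is in that span).
Feb 25, 1645 → Feb 25, 1646: 365 days.
Feb 25, 1646 → Feb 25, 1647: 365 days.
Feb 25, 1647 → Feb 25, 1648: 365 days.
Feb 25, 1648 → Feb 25, 1649: 366 days (Feb 29, 1648 is in that span).
Feb 25, 1649 → Feb 25, 1650: 365 days.
Feb 25, 1650 → Feb 25, 1651: 365 days.
Feb 25, 1651 → Feb 25, 1652: 365 days.
Feb 25, 1652 → Feb 25, 1653: 366 days (Feb 29, 1652 is in that span).
Feb 25, 1653 → Feb 25, 1654: 365 days.
Feb 25, 1654 → Feb 25, 1655: 365 days.
Feb 25, 1655 → Feb 25, 1656: 365 days.
Feb 25, 1656 → Feb 25, 1657: 366 days (Feb 29, 1656 is in that span).
Feb 25, 1657 → Feb 25, 1658: 365 days.
Feb 25, 1658 → Feb 25, 1659: 365 days.
Feb 25, 1659 → Feb 25, 1660: 365 days.
Feb 25, 1660 → Feb 25, 1661: 366 days (Feb 29, 1660 is in that span).
Feb 25, 1661 → Feb 25, 1662: 365 days.
Feb 25, 1662 → Feb 25, 1663: 365 days.
Feb 25, 1663 → Mar 25, 1663: 28 days (February has 28).
Mar 25, 1663 → Apr 25, 1663: 31 days (March has 31).
Apr 25, 1663 → May 25, 1663: 30 days (April has 30).
May 25, 1663 → Jun 25, 1663: 31 days (May has 31).
Jun 25, 1663 → Jul 25, 1663: 30 days (June has 30).
Jul 25, 1663 → Aug 25, 1663: 31 days (July has 31).
Aug 25, 1663 → Sep 25, 1663: 31 days (August has 31).
Sep 25, 1663 → Oct 25, 1663: 30 days (September has 30).
Oct 25, 1663 → Nov 25, 1663: 31 days (October has 31).
Nov 25, 1663 → Dec 12, 1663: 17 days.
Total: 7960 days.

7960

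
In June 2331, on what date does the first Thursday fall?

June 4, 2331

June 1, 2331 is a Monday.
The first Thursday is therefore June 4 (3 days later).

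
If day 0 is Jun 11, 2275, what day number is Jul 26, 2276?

Jun 11, 2275 → Jun 11, 2276: 366 days (Feb 29, 2276 is in that span).
Jun 11, 2276 → Jul 11, 2276: 30 days (June has 30).
Jul 11, 2276 → Jul 26, 2276: 15 days.
Total: 411 days.

411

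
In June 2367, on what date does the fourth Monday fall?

June 1, 2367 is a Thursday.
The first Monday is therefore June 5 (4 days later).
The fourth Monday is 5 + 3×7 = June 26.

June 26, 2367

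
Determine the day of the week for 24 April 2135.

January 1, 2135 is a Saturday.
Jan 1, 2135 → Feb 1, 2135: 31 days (January has 31).
Feb 1, 2135 → Mar 1, 2135: 28 days (February has 28).
Mar 1, 2135 → Apr 1, 2135: 31 days (March has 31).
Apr 1, 2135 → Apr 24, 2135: 23 days.
Total: 113 days.
113 mod 7 = 1, so Saturday + 1 = Sunday.

Sunday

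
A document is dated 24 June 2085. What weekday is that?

Sunday

January 1, 2085 is a Monday.
Jan 1, 2085 → Feb 1, 2085: 31 days (January has 31).
Feb 1, 2085 → Mar 1, 2085: 28 days (February has 28).
Mar 1, 2085 → Apr 1, 2085: 31 days (March has 31).
Apr 1, 2085 → May 1, 2085: 30 days (April has 30).
May 1, 2085 → Jun 1, 2085: 31 days (May has 31).
Jun 1, 2085 → Jun 24, 2085: 23 days.
Total: 174 days.
174 mod 7 = 6, so Monday + 6 = Sunday.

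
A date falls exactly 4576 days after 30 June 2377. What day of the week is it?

Jun 30, 2377 is a Thursday.
4576 mod 7 = 5, so 4576 days after a Thursday is Thursday + 5 = Tuesday.

Tuesday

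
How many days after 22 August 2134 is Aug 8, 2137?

Aug 22, 2134 → Aug 22, 2135: 365 days.
Aug 22, 2135 → Aug 22, 2136: 366 days (Feb 29, 2136 is in that span).
Aug 22, 2136 → Sep 22, 2136: 31 days (August has 31).
Sep 22, 2136 → Oct 22, 2136: 30 days (September has 30).
Oct 22, 2136 → Nov 22, 2136: 31 days (October has 31).
Nov 22, 2136 → Dec 22, 2136: 30 days (November has 30).
Dec 22, 2136 → Jan 22, 2137: 31 days (December has 31).
Jan 22, 2137 → Feb 22, 2137: 31 days (January has 31).
Feb 22, 2137 → Mar 22, 2137: 28 days (February has 28).
Mar 22, 2137 → Apr 22, 2137: 31 days (March has 31).
Apr 22, 2137 → May 22, 2137: 30 days (April has 30).
May 22, 2137 → Jun 22, 2137: 31 days (May has 31).
Jun 22, 2137 → Jul 22, 2137: 30 days (June has 30).
Jul 22, 2137 → Aug 8, 2137: 17 days.
Total: 1082 days.

1082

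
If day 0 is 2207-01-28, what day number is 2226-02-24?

Jan 28, 2207 → Jan 28, 2208: 365 days.
Jan 28, 2208 → Jan 28, 2209: 366 days (Feb 29, 2208 is in that span).
Jan 28, 2209 → Jan 28, 2210: 365 days.
Jan 28, 2210 → Jan 28, 2211: 365 days.
Jan 28, 2211 → Jan 28, 2212: 365 days.
Jan 28, 2212 → Jan 28, 2213: 366 days (Feb 29, 2212 is in that span).
Jan 28, 2213 → Jan 28, 2214: 365 days.
Jan 28, 2214 → Jan 28, 2215: 365 days.
Jan 28, 2215 → Jan 28, 2216: 365 days.
Jan 28, 2216 → Jan 28, 2217: 366 days (Feb 29, 2216 is in that span).
Jan 28, 2217 → Jan 28, 2218: 365 days.
Jan 28, 2218 → Jan 28, 2219: 365 days.
Jan 28, 2219 → Jan 28, 2220: 365 days.
Jan 28, 2220 → Jan 28, 2221: 366 days (Feb 29, 2220 is in that span).
Jan 28, 2221 → Jan 28, 2222: 365 days.
Jan 28, 2222 → Jan 28, 2223: 365 days.
Jan 28, 2223 → Jan 28, 2224: 365 days.
Jan 28, 2224 → Jan 28, 2225: 366 days (Feb 29, 2224 is in that span).
Jan 28, 2225 → Feb 28, 2225: 31 days (January has 31).
Feb 28, 2225 → Mar 28, 2225: 28 days (February has 28).
Mar 28, 2225 → Apr 28, 2225: 31 days (March has 31).
Apr 28, 2225 → May 28, 2225: 30 days (April has 30).
May 28, 2225 → Jun 28, 2225: 31 days (May has 31).
Jun 28, 2225 → Jul 28, 2225: 30 days (June has 30).
Jul 28, 2225 → Aug 28, 2225: 31 days (July has 31).
Aug 28, 2225 → Sep 28, 2225: 31 days (August has 31).
Sep 28, 2225 → Oct 28, 2225: 30 days (September has 30).
Oct 28, 2225 → Nov 28, 2225: 31 days (October has 31).
Nov 28, 2225 → Dec 28, 2225: 30 days (November has 30).
Dec 28, 2225 → Jan 28, 2226: 31 days (December has 31).
Jan 28, 2226 → Feb 24, 2226: 27 days.
Total: 6967 days.

6967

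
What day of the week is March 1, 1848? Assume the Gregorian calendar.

Wednesday

Doomsday rule: the anchor day for the 1800s is Friday. For year 48: 48÷12 = 4 r 0, and 0÷4 = 0, so 4+0+0 = 4.
Friday + 4 ≡ Tuesday — that's 1848's doomsday.
In March the doomsday date is Mar 14.
Mar 1 is 13 days before Mar 14; 13 mod 7 = 6, so Tuesday − 6 = Wednesday.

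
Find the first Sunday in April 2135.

April 1, 2135 is a Friday.
The first Sunday is therefore April 3 (2 days later).

April 3, 2135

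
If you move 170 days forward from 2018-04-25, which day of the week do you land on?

Friday

First find the weekday of Apr 25, 2018. Doomsday rule: the anchor day for the 2000s is Tuesday. For year 18: 18÷12 = 1 r 6, and 6÷4 = 1, so 1+6+1 = 8.
Tuesday + 8 ≡ Wednesday — that's 2018's doomsday.
In April the doomsday date is Apr 4.
Apr 25 is 21 days after Apr 4; 21 mod 7 = 0, so Wednesday + 0 = Wednesday.
170 mod 7 = 2, so 170 days after a Wednesday is Wednesday + 2 = Friday.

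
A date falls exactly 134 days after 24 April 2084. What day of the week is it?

Apr 24, 2084 is a Monday.
134 mod 7 = 1, so 134 days after a Monday is Monday + 1 = Tuesday.

Tuesday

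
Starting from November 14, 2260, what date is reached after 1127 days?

+365 (one year) → Nov 14, 2261 (762 left).
+365 (one year) → Nov 14, 2262 (397 left).
Nov has 30 days: +17 → Dec 1, 2262 (380 left).
Dec has 31 days: +31 → Jan 1, 2263 (349 left).
Jan has 31 days: +31 → Feb 1, 2263 (318 left).
Feb has 28 days: +28 → Mar 1, 2263 (290 left).
Mar has 31 days: +31 → Apr 1, 2263 (259 left).
Apr has 30 days: +30 → May 1, 2263 (229 left).
May has 31 days: +31 → Jun 1, 2263 (198 left).
Jun has 30 days: +30 → Jul 1, 2263 (168 left).
Jul has 31 days: +31 → Aug 1, 2263 (137 left).
Aug has 31 days: +31 → Sep 1, 2263 (106 left).
Sep has 30 days: +30 → Oct 1, 2263 (76 left).
Oct has 31 days: +31 → Nov 1, 2263 (45 left).
Nov has 30 days: +30 → Dec 1, 2263 (15 left).
+15 → Dec 16, 2263.

December 16, 2263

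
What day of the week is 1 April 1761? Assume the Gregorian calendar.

Doomsday rule: the anchor day for the 1700s is Sunday. For year 61: 61÷12 = 5 r 1, and 1÷4 = 0, so 5+1+0 = 6.
Sunday + 6 ≡ Saturday — that's 1761's doomsday.
In April the doomsday date is Apr 4.
Apr 1 is 3 days before Apr 4; 3 mod 7 = 3, so Saturday − 3 = Wednesday.

Wednesday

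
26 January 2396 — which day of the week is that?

Doomsday rule: the anchor day for the 2300s is Wednesday. For year 96: 96÷12 = 8 r 0, and 0÷4 = 0, so 8+0+0 = 8.
Wednesday + 8 ≡ Thursday — that's 2396's doomsday.
In January the doomsday date is Jan 4 (2396 is a leap year (divisible by 4)).
Jan 26 is 22 days after Jan 4; 22 mod 7 = 1, so Thursday + 1 = Friday.

Friday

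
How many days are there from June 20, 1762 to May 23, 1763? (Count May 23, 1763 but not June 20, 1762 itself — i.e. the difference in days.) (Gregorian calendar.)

Jun 20, 1762 → Jul 20, 1762: 30 days (June has 30).
Jul 20, 1762 → Aug 20, 1762: 31 days (July has 31).
Aug 20, 1762 → Sep 20, 1762: 31 days (August has 31).
Sep 20, 1762 → Oct 20, 1762: 30 days (September has 30).
Oct 20, 1762 → Nov 20, 1762: 31 days (October has 31).
Nov 20, 1762 → Dec 20, 1762: 30 days (November has 30).
Dec 20, 1762 → Jan 20, 1763: 31 days (December has 31).
Jan 20, 1763 → Feb 20, 1763: 31 days (January has 31).
Feb 20, 1763 → Mar 20, 1763: 28 days (February has 28).
Mar 20, 1763 → Apr 20, 1763: 31 days (March has 31).
Apr 20, 1763 → May 20, 1763: 30 days (April has 30).
May 20, 1763 → May 23, 1763: 3 days.
Total: 337 days.

337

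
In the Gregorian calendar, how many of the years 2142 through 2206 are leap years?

Multiples of 4 in [2142,2206]: 16.
Of those, multiples of 100: 1 (not leap unless ÷400).
Multiples of 400: 0.
Leap years = 16 − 1 + 0 = 15.

15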